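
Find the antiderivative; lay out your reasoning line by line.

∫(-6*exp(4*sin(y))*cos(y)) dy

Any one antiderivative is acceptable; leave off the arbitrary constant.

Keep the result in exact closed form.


Step 1. Substitute u = sin(y), turning ∫(-6*exp(4*sin(y))*cos(y)) dy into ∫(-6*exp(4*u)) du: now ∫(-6*exp(4*u)) du.
Step 2. Evaluate the standard form: now -3*exp(4*u)/2.
Step 3. Substitute back u = sin(y): now -3*exp(4*sin(y))/2.
Answer: -3*exp(4*sin(y))/2.


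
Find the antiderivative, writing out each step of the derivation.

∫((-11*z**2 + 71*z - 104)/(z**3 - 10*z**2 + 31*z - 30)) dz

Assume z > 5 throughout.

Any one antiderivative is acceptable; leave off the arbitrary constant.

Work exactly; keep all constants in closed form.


Step 1. Decompose ∫((-11*z**2 + 71*z - 104)/(z**3 - 10*z**2 + 31*z - 30)) dz by partial fractions, (-11*z**2 + 71*z - 104)/(z**3 - 10*z**2 + 31*z - 30) = -2/(z - 2) - 5/(z - 3) - 4/(z - 5): now ∫(-4/(z - 5)) dz + ∫(-5/(z - 3)) dz + ∫(-2/(z - 2)) dz.
Step 2. Evaluate the standard form [assuming z > 5]: now -4*log(z - 5) + ∫(-5/(z - 3)) dz + ∫(-2/(z - 2)) dz.
Step 3. Evaluate the standard form [assuming z > 2]: now -4*log(z - 5) - 2*log(z - 2) + ∫(-5/(z - 3)) dz.
Step 4. Evaluate the standard form [assuming z > 3]: now -4*log(z - 5) - 5*log(z - 3) - 2*log(z - 2).
Answer: -4*log(z - 5) - 5*log(z - 3) - 2*log(z - 2).


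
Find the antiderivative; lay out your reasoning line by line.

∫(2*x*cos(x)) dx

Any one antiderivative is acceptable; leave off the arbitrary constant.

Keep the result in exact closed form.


Step 1. Integrate ∫(2*x*cos(x)) dx by parts with u = x, dv = (2*cos(x)) dx, so v = 2*sin(x): now 2*x*sin(x) + ∫(-2*sin(x)) dx.
Step 2. Evaluate the standard form: now 2*x*sin(x) + 2*cos(x).
Answer: 2*x*sin(x) + 2*cos(x).


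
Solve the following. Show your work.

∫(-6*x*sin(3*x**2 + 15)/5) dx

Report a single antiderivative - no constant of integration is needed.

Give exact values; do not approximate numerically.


Step 1. Substitute u = x**2 + 5, turning ∫(-6*x*sin(3*x**2 + 15)/5) dx into ∫(-3*sin(3*u)/5) du: now ∫(-3*sin(3*u)/5) du.
Step 2. Evaluate the standard form: now cos(3*u)/5.
Step 3. Substitute back u = x**2 + 5: now cos(3*x**2 + 15)/5.
Answer: cos(3*x**2 + 15)/5.


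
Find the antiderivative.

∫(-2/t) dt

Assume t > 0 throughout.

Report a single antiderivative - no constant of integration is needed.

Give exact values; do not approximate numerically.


Answer: -2*log(t).


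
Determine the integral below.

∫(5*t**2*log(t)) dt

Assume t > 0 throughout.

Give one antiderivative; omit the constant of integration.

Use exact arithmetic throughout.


Answer: 5*t**3*log(t)/3 - 5*t**3/9.


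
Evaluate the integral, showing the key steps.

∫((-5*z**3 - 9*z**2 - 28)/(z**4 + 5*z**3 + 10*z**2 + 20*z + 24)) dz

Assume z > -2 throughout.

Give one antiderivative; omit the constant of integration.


Step 1. Decompose ∫((-5*z**3 - 9*z**2 - 28)/(z**4 + 5*z**3 + 10*z**2 + 20*z + 24)) dz by partial fractions, (-5*z**3 - 9*z**2 - 28)/(z**4 + 5*z**3 + 10*z**2 + 20*z + 24) = 4/(z**2 + 4) - 2/(z + 3) - 3/(z + 2): now ∫(-3/(z + 2)) dz + ∫(-2/(z + 3)) dz + ∫(4/(z**2 + 4)) dz.
Step 2. Evaluate the standard form [assuming z > -3]: now -2*log(z + 3) + ∫(-3/(z + 2)) dz + ∫(4/(z**2 + 4)) dz.
Step 3. Evaluate the standard form [assuming z > -2]: now -3*log(z + 2) - 2*log(z + 3) + ∫(4/(z**2 + 4)) dz.
Step 4. Evaluate the standard form: now -3*log(z + 2) - 2*log(z + 3) + 2*atan(z/2).
Answer: -3*log(z + 2) - 2*log(z + 3) + 2*atan(z/2).


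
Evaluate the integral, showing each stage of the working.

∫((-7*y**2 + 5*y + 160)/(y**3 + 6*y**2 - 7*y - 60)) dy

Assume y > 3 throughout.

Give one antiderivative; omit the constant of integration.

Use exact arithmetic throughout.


Step 1. Decompose ∫((-7*y**2 + 5*y + 160)/(y**3 + 6*y**2 - 7*y - 60)) dy by partial fractions, (-7*y**2 + 5*y + 160)/(y**3 + 6*y**2 - 7*y - 60) = -5/(y + 5) - 4/(y + 4) + 2/(y - 3): now ∫(2/(y - 3)) dy + ∫(-4/(y + 4)) dy + ∫(-5/(y + 5)) dy.
Step 2. Evaluate the standard form [assuming y > -4]: now -4*log(y + 4) + ∫(2/(y - 3)) dy + ∫(-5/(y + 5)) dy.
Step 3. Evaluate the standard form [assuming y > -5]: now -4*log(y + 4) - 5*log(y + 5) + ∫(2/(y - 3)) dy.
Step 4. Evaluate the standard form [assuming y > 3]: now 2*log(y - 3) - 4*log(y + 4) - 5*log(y + 5).
Answer: 2*log(y - 3) - 4*log(y + 4) - 5*log(y + 5).


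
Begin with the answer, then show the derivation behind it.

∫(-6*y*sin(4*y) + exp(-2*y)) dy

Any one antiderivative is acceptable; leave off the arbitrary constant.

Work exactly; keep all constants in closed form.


The answer is 3*y*cos(4*y)/2 - 3*sin(4*y)/8 - exp(-2*y)/2.
Step 1. Rewrite: now ∫(-6*y*sin(4*y)) dy + ∫(exp(-2*y)) dy.
Step 2. Integrate ∫(-6*y*sin(4*y)) dy by parts with u = y, dv = (-6*sin(4*y)) dy, so v = 3*cos(4*y)/2: now 3*y*cos(4*y)/2 + ∫(exp(-2*y)) dy + ∫(-3*cos(4*y)/2) dy.
Step 3. Evaluate the standard form: now 3*y*cos(4*y)/2 - 3*sin(4*y)/8 + ∫(exp(-2*y)) dy.
Step 4. Evaluate the standard form: now 3*y*cos(4*y)/2 - 3*sin(4*y)/8 - exp(-2*y)/2.
Answer: 3*y*cos(4*y)/2 - 3*sin(4*y)/8 - exp(-2*y)/2.


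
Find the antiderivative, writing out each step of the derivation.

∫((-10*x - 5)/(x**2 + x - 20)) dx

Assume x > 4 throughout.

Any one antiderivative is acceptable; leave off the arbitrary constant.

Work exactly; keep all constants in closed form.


Step 1. Decompose ∫((-10*x - 5)/(x**2 + x - 20)) dx by partial fractions, (-10*x - 5)/(x**2 + x - 20) = -5/(x + 5) - 5/(x - 4): now ∫(-5/(x - 4)) dx + ∫(-5/(x + 5)) dx.
Step 2. Evaluate the standard form [assuming x > 4]: now -5*log(x - 4) + ∫(-5/(x + 5)) dx.
Step 3. Evaluate the standard form [assuming x > -5]: now -5*log(x - 4) - 5*log(x + 5).
Answer: -5*log(x - 4) - 5*log(x + 5).


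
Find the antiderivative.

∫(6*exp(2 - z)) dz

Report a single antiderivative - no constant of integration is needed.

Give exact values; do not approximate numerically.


Answer: -6*exp(2 - z).


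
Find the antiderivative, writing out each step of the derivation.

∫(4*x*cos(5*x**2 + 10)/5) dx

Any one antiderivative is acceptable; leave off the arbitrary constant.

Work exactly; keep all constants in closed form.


Step 1. Substitute u = x**2 + 2, turning ∫(4*x*cos(5*x**2 + 10)/5) dx into ∫(2*cos(5*u)/5) du: now ∫(2*cos(5*u)/5) du.
Step 2. Evaluate the standard form: now 2*sin(5*u)/25.
Step 3. Substitute back u = x**2 + 2: now 2*sin(5*x**2 + 10)/25.
Answer: 2*sin(5*x**2 + 10)/25.


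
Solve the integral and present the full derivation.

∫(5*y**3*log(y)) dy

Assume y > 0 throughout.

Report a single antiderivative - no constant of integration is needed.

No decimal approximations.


Step 1. Integrate ∫(5*y**3*log(y)) dy by parts with u = log(y), dv = (5*y**3) dy, so v = 5*y**4/4 [assuming y > 0]: now 5*y**4*log(y)/4 + ∫(-5*y**3/4) dy.
Step 2. Evaluate the standard form: now 5*y**4*log(y)/4 - 5*y**4/16.
Answer: 5*y**4*log(y)/4 - 5*y**4/16.


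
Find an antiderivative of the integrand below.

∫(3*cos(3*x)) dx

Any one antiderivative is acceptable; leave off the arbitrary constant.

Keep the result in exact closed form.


Answer: sin(3*x).


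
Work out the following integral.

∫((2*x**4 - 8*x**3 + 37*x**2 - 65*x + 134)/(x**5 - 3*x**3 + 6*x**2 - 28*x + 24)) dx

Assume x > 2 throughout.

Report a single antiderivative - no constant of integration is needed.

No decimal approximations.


Answer: 3*log(x - 2) - 5*log(x - 1) + 4*log(x + 3) + 3*atan(x/2)/2.


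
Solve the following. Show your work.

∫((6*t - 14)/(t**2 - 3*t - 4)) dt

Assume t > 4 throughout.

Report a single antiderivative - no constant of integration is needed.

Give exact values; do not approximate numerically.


Step 1. Decompose ∫((6*t - 14)/(t**2 - 3*t - 4)) dt by partial fractions, (6*t - 14)/(t**2 - 3*t - 4) = 4/(t + 1) + 2/(t - 4): now ∫(2/(t - 4)) dt + ∫(4/(t + 1)) dt.
Step 2. Evaluate the standard form [assuming t > 4]: now 2*log(t - 4) + ∫(4/(t + 1)) dt.
Step 3. Evaluate the standard form [assuming t > -1]: now 2*log(t - 4) + 4*log(t + 1).
Answer: 2*log(t - 4) + 4*log(t + 1).


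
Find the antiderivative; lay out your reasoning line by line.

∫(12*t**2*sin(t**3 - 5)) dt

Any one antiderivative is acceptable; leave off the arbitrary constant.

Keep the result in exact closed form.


Step 1. Substitute u = t**3 - 5, turning ∫(12*t**2*sin(t**3 - 5)) dt into ∫(4*sin(u)) du: now ∫(4*sin(u)) du.
Step 2. Evaluate the standard form: now -4*cos(u).
Step 3. Substitute back u = t**3 - 5: now -4*cos(t**3 - 5).
Answer: -4*cos(t**3 - 5).


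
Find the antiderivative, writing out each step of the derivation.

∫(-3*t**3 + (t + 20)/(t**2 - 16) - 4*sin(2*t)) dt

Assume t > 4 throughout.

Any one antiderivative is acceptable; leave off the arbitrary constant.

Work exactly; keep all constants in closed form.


Step 1. Rewrite: now ∫(-3*t**3) dt + ∫((t + 20)/(t**2 - 16)) dt + ∫(-4*sin(2*t)) dt.
Step 2. Evaluate the standard form: now 2*cos(2*t) + ∫(-3*t**3) dt + ∫((t + 20)/(t**2 - 16)) dt.
Step 3. Evaluate the standard form: now -3*t**4/4 + 2*cos(2*t) + ∫((t + 20)/(t**2 - 16)) dt.
Step 4. Decompose ∫((t + 20)/(t**2 - 16)) dt by partial fractions, (t + 20)/(t**2 - 16) = -2/(t + 4) + 3/(t - 4): now -3*t**4/4 + 2*cos(2*t) + ∫(3/(t - 4)) dt + ∫(-2/(t + 4)) dt.
Step 5. Evaluate the standard form [assuming t > 4]: now -3*t**4/4 + 3*log(t - 4) + 2*cos(2*t) + ∫(-2/(t + 4)) dt.
Step 6. Evaluate the standard form [assuming t > -4]: now -3*t**4/4 + 3*log(t - 4) - 2*log(t + 4) + 2*cos(2*t).
Answer: -3*t**4/4 + 3*log(t - 4) - 2*log(t + 4) + 2*cos(2*t).


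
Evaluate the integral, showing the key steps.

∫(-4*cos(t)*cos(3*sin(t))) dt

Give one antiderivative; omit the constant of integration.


Step 1. Substitute u = sin(t), turning ∫(-4*cos(t)*cos(3*sin(t))) dt into ∫(-4*cos(3*u)) du: now ∫(-4*cos(3*u)) du.
Step 2. Evaluate the standard form: now -4*sin(3*u)/3.
Step 3. Substitute back u = sin(t): now -4*sin(3*sin(t))/3.
Answer: -4*sin(3*sin(t))/3.


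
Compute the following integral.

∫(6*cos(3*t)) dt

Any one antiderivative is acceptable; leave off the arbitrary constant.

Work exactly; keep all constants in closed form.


Answer: 2*sin(3*t).


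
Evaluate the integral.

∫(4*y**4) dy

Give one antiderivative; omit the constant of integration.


Answer: 4*y**5/5.


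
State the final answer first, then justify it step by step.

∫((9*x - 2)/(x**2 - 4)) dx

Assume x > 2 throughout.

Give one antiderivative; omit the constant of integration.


The answer is 4*log(x - 2) + 5*log(x + 2).
Step 1. Decompose ∫((9*x - 2)/(x**2 - 4)) dx by partial fractions, (9*x - 2)/(x**2 - 4) = 5/(x + 2) + 4/(x - 2): now ∫(4/(x - 2)) dx + ∫(5/(x + 2)) dx.
Step 2. Evaluate the standard form [assuming x > -2]: now 5*log(x + 2) + ∫(4/(x - 2)) dx.
Step 3. Evaluate the standard form [assuming x > 2]: now 4*log(x - 2) + 5*log(x + 2).
Answer: 4*log(x - 2) + 5*log(x + 2).


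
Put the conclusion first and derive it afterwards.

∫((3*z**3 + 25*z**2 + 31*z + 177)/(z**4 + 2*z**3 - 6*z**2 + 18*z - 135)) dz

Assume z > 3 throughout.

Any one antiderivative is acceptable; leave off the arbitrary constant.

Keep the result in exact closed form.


The answer is 4*log(z - 3) - log(z + 5) + 2*atan(z/3)/3.
Step 1. Decompose ∫((3*z**3 + 25*z**2 + 31*z + 177)/(z**4 + 2*z**3 - 6*z**2 + 18*z - 135)) dz by partial fractions, (3*z**3 + 25*z**2 + 31*z + 177)/(z**4 + 2*z**3 - 6*z**2 + 18*z - 135) = 2/(z**2 + 9) - 1/(z + 5) + 4/(z - 3): now ∫(4/(z - 3)) dz + ∫(-1/(z + 5)) dz + ∫(2/(z**2 + 9)) dz.
Step 2. Evaluate the standard form [assuming z > 3]: now 4*log(z - 3) + ∫(-1/(z + 5)) dz + ∫(2/(z**2 + 9)) dz.
Step 3. Evaluate the standard form [assuming z > -5]: now 4*log(z - 3) - log(z + 5) + ∫(2/(z**2 + 9)) dz.
Step 4. Evaluate the standard form: now 4*log(z - 3) - log(z + 5) + 2*atan(z/3)/3.
Answer: 4*log(z - 3) - log(z + 5) + 2*atan(z/3)/3.


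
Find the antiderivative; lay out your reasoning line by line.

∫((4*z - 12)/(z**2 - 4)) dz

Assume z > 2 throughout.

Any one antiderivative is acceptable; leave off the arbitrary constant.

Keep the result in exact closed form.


Step 1. Decompose ∫((4*z - 12)/(z**2 - 4)) dz by partial fractions, (4*z - 12)/(z**2 - 4) = 5/(z + 2) - 1/(z - 2): now ∫(-1/(z - 2)) dz + ∫(5/(z + 2)) dz.
Step 2. Evaluate the standard form [assuming z > 2]: now -log(z - 2) + ∫(5/(z + 2)) dz.
Step 3. Evaluate the standard form [assuming z > -2]: now -log(z - 2) + 5*log(z + 2).
Answer: -log(z - 2) + 5*log(z + 2).


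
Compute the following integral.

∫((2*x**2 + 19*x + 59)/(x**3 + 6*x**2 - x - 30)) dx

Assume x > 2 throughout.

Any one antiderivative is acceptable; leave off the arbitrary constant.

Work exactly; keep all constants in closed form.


Answer: 3*log(x - 2) - 2*log(x + 3) + log(x + 5).


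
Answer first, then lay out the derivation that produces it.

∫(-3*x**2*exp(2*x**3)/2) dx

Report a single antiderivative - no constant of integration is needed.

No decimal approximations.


The answer is -exp(2*x**3)/4.
Step 1. Substitute u = x**3, turning ∫(-3*x**2*exp(2*x**3)/2) dx into ∫(-exp(2*u)/2) du: now ∫(-exp(2*u)/2) du.
Step 2. Evaluate the standard form: now -exp(2*u)/4.
Step 3. Substitute back u = x**3: now -exp(2*x**3)/4.
Answer: -exp(2*x**3)/4.


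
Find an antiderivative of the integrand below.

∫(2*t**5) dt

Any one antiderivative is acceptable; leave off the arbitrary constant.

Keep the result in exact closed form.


Answer: t**6/3.


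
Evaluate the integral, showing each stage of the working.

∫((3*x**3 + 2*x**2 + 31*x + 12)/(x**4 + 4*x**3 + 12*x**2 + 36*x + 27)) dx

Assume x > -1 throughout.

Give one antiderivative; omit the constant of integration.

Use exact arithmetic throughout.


Step 1. Decompose ∫((3*x**3 + 2*x**2 + 31*x + 12)/(x**4 + 4*x**3 + 12*x**2 + 36*x + 27)) dx by partial fractions, (3*x**3 + 2*x**2 + 31*x + 12)/(x**4 + 4*x**3 + 12*x**2 + 36*x + 27) = 1/(x**2 + 9) + 4/(x + 3) - 1/(x + 1): now ∫(-1/(x + 1)) dx + ∫(4/(x + 3)) dx + ∫(1/(x**2 + 9)) dx.
Step 2. Evaluate the standard form [assuming x > -1]: now -log(x + 1) + ∫(4/(x + 3)) dx + ∫(1/(x**2 + 9)) dx.
Step 3. Evaluate the standard form [assuming x > -3]: now -log(x + 1) + 4*log(x + 3) + ∫(1/(x**2 + 9)) dx.
Step 4. Evaluate the standard form: now -log(x + 1) + 4*log(x + 3) + atan(x/3)/3.
Answer: -log(x + 1) + 4*log(x + 3) + atan(x/3)/3.


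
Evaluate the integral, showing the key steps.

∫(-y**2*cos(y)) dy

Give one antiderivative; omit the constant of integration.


Step 1. Integrate ∫(-y**2*cos(y)) dy by parts with u = y**2, dv = (-cos(y)) dy, so v = -sin(y): now -y**2*sin(y) + ∫(2*y*sin(y)) dy.
Step 2. Integrate ∫(2*y*sin(y)) dy by parts with u = y, dv = (2*sin(y)) dy, so v = -2*cos(y): now -y**2*sin(y) - 2*y*cos(y) + ∫(2*cos(y)) dy.
Step 3. Evaluate the standard form: now -y**2*sin(y) - 2*y*cos(y) + 2*sin(y).
Answer: -y**2*sin(y) - 2*y*cos(y) + 2*sin(y).


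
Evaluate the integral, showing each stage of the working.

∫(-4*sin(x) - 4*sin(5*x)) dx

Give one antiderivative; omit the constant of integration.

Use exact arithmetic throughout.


Step 1. Rewrite: now ∫(-4*sin(x)) dx + ∫(-4*sin(5*x)) dx.
Step 2. Evaluate the standard form: now 4*cos(x) + ∫(-4*sin(5*x)) dx.
Step 3. Evaluate the standard form: now 4*cos(x) + 4*cos(5*x)/5.
Answer: 4*cos(x) + 4*cos(5*x)/5.


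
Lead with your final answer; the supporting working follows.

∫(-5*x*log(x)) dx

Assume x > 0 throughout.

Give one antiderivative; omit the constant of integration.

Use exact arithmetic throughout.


The answer is -5*x**2*log(x)/2 + 5*x**2/4.
Step 1. Integrate ∫(-5*x*log(x)) dx by parts with u = log(x), dv = (-5*x) dx, so v = -5*x**2/2 [assuming x > 0]: now -5*x**2*log(x)/2 + ∫(5*x/2) dx.
Step 2. Evaluate the standard form: now -5*x**2*log(x)/2 + 5*x**2/4.
Answer: -5*x**2*log(x)/2 + 5*x**2/4.


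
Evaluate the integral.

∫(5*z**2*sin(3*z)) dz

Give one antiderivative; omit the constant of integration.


Answer: -5*z**2*cos(3*z)/3 + 10*z*sin(3*z)/9 + 10*cos(3*z)/27.


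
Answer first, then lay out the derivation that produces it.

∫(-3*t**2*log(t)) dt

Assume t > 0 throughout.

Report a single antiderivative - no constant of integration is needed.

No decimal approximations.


The answer is -t**3*log(t) + t**3/3.
Step 1. Integrate ∫(-3*t**2*log(t)) dt by parts with u = log(t), dv = (-3*t**2) dt, so v = -t**3 [assuming t > 0]: now -t**3*log(t) + ∫(t**2) dt.
Step 2. Evaluate the standard form: now -t**3*log(t) + t**3/3.
Answer: -t**3*log(t) + t**3/3.


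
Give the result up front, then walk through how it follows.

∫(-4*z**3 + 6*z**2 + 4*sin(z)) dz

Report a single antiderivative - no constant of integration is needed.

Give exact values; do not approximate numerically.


The answer is -z**4 + 2*z**3 - 4*cos(z).
Step 1. Rewrite: now ∫(6*z**2) dz + ∫(-4*z**3) dz + ∫(4*sin(z)) dz.
Step 2. Evaluate the standard form: now -z**4 + ∫(6*z**2) dz + ∫(4*sin(z)) dz.
Step 3. Evaluate the standard form: now -z**4 - 4*cos(z) + ∫(6*z**2) dz.
Step 4. Evaluate the standard form: now -z**4 + 2*z**3 - 4*cos(z).
Answer: -z**4 + 2*z**3 - 4*cos(z).


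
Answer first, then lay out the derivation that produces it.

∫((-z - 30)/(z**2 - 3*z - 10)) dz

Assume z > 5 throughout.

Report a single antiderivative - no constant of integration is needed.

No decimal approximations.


The answer is -5*log(z - 5) + 4*log(z + 2).
Step 1. Decompose ∫((-z - 30)/(z**2 - 3*z - 10)) dz by partial fractions, (-z - 30)/(z**2 - 3*z - 10) = 4/(z + 2) - 5/(z - 5): now ∫(-5/(z - 5)) dz + ∫(4/(z + 2)) dz.
Step 2. Evaluate the standard form [assuming z > 5]: now -5*log(z - 5) + ∫(4/(z + 2)) dz.
Step 3. Evaluate the standard form [assuming z > -2]: now -5*log(z - 5) + 4*log(z + 2).
Answer: -5*log(z - 5) + 4*log(z + 2).


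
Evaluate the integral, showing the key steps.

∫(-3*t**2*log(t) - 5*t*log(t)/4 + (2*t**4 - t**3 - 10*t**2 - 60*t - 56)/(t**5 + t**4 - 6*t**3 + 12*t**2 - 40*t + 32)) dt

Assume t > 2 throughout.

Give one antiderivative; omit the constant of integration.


Step 1. Rewrite: now ∫(-5*t*log(t)/4) dt + ∫(-3*t**2*log(t)) dt + ∫((2*t**4 - t**3 - 10*t**2 - 60*t - 56)/(t**5 + t**4 - 6*t**3 + 12*t**2 - 40*t + 32)) dt.
Step 2. Integrate ∫(-5*t*log(t)/4) dt by parts with u = log(t), dv = (-5*t/4) dt, so v = -5*t**2/8 [assuming t > 0]: now -5*t**2*log(t)/8 + ∫(5*t/8) dt + ∫(-3*t**2*log(t)) dt + ∫((2*t**4 - t**3 - 10*t**2 - 60*t - 56)/(t**5 + t**4 - 6*t**3 + 12*t**2 - 40*t + 32)) dt.
Step 3. Evaluate the standard form: now -5*t**2*log(t)/8 + 5*t**2/16 + ∫(-3*t**2*log(t)) dt + ∫((2*t**4 - t**3 - 10*t**2 - 60*t - 56)/(t**5 + t**4 - 6*t**3 + 12*t**2 - 40*t + 32)) dt.
Step 4. Decompose ∫((2*t**4 - t**3 - 10*t**2 - 60*t - 56)/(t**5 + t**4 - 6*t**3 + 12*t**2 - 40*t + 32)) dt by partial fractions, (2*t**4 - t**3 - 10*t**2 - 60*t - 56)/(t**5 + t**4 - 6*t**3 + 12*t**2 - 40*t + 32) = 4/(t**2 + 4) + 1/(t + 4) + 5/(t - 1) - 4/(t - 2): now -5*t**2*log(t)/8 + 5*t**2/16 + ∫(-3*t**2*log(t)) dt + ∫(-4/(t - 2)) dt + ∫(5/(t - 1)) dt + ∫(1/(t + 4)) dt + ∫(4/(t**2 + 4)) dt.
Step 5. Evaluate the standard form [assuming t > -4]: now -5*t**2*log(t)/8 + 5*t**2/16 + log(t + 4) + ∫(-3*t**2*log(t)) dt + ∫(-4/(t - 2)) dt + ∫(5/(t - 1)) dt + ∫(4/(t**2 + 4)) dt.
Step 6. Evaluate the standard form [assuming t > 2]: now -5*t**2*log(t)/8 + 5*t**2/16 - 4*log(t - 2) + log(t + 4) + ∫(-3*t**2*log(t)) dt + ∫(5/(t - 1)) dt + ∫(4/(t**2 + 4)) dt.
Step 7. Evaluate the standard form [assuming t > 1]: now -5*t**2*log(t)/8 + 5*t**2/16 - 4*log(t - 2) + 5*log(t - 1) + log(t + 4) + ∫(-3*t**2*log(t)) dt + ∫(4/(t**2 + 4)) dt.
Step 8. Evaluate the standard form: now -5*t**2*log(t)/8 + 5*t**2/16 - 4*log(t - 2) + 5*log(t - 1) + log(t + 4) + 2*atan(t/2) + ∫(-3*t**2*log(t)) dt.
Step 9. Integrate ∫(-3*t**2*log(t)) dt by parts with u = log(t), dv = (-3*t**2) dt, so v = -t**3 [assuming t > 0]: now -t**3*log(t) - 5*t**2*log(t)/8 + 5*t**2/16 - 4*log(t - 2) + 5*log(t - 1) + log(t + 4) + 2*atan(t/2) + ∫(t**2) dt.
Step 10. Evaluate the standard form: now -t**3*log(t) + t**3/3 - 5*t**2*log(t)/8 + 5*t**2/16 - 4*log(t - 2) + 5*log(t - 1) + log(t + 4) + 2*atan(t/2).
Answer: -t**3*log(t) + t**3/3 - 5*t**2*log(t)/8 + 5*t**2/16 - 4*log(t - 2) + 5*log(t - 1) + log(t + 4) + 2*atan(t/2).


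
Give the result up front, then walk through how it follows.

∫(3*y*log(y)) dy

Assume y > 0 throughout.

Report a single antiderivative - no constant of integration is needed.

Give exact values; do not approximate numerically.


The answer is 3*y**2*log(y)/2 - 3*y**2/4.
Step 1. Integrate ∫(3*y*log(y)) dy by parts with u = log(y), dv = (3*y) dy, so v = 3*y**2/2 [assuming y > 0]: now 3*y**2*log(y)/2 + ∫(-3*y/2) dy.
Step 2. Evaluate the standard form: now 3*y**2*log(y)/2 - 3*y**2/4.
Answer: 3*y**2*log(y)/2 - 3*y**2/4.


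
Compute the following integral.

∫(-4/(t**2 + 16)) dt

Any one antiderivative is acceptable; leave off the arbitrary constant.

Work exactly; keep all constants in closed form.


Answer: -atan(t/4).


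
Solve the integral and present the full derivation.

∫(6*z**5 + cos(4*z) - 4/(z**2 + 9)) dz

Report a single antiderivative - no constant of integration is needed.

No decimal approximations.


Step 1. Rewrite: now ∫(6*z**5) dz + ∫(-4/(z**2 + 9)) dz + ∫(cos(4*z)) dz.
Step 2. Evaluate the standard form: now -4*atan(z/3)/3 + ∫(6*z**5) dz + ∫(cos(4*z)) dz.
Step 3. Evaluate the standard form: now z**6 - 4*atan(z/3)/3 + ∫(cos(4*z)) dz.
Step 4. Evaluate the standard form: now z**6 + sin(4*z)/4 - 4*atan(z/3)/3.
Answer: z**6 + sin(4*z)/4 - 4*atan(z/3)/3.


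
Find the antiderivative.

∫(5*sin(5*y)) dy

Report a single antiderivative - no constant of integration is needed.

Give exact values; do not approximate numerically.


Answer: -cos(5*y).


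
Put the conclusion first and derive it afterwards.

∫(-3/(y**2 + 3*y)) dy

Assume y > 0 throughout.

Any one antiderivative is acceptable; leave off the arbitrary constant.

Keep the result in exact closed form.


The answer is -log(y) + log(y + 3).
Step 1. Decompose ∫(-3/(y**2 + 3*y)) dy by partial fractions, -3/(y**2 + 3*y) = 1/(y + 3) - 1/y: now ∫(-1/y) dy + ∫(1/(y + 3)) dy.
Step 2. Evaluate the standard form [assuming y > 0]: now -log(y) + ∫(1/(y + 3)) dy.
Step 3. Evaluate the standard form [assuming y > -3]: now -log(y) + log(y + 3).
Answer: -log(y) + log(y + 3).


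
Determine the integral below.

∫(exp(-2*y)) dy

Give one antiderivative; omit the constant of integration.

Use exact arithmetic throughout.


Answer: -exp(-2*y)/2.


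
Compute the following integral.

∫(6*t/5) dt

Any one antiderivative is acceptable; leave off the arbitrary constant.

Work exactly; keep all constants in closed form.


Answer: 3*t**2/5.


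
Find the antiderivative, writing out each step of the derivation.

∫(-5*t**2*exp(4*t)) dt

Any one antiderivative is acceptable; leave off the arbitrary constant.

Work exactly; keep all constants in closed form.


Step 1. Integrate ∫(-5*t**2*exp(4*t)) dt by parts with u = t**2, dv = (-5*exp(4*t)) dt, so v = -5*exp(4*t)/4: now -5*t**2*exp(4*t)/4 + ∫(5*t*exp(4*t)/2) dt.
Step 2. Integrate ∫(5*t*exp(4*t)/2) dt by parts with u = t, dv = (5*exp(4*t)/2) dt, so v = 5*exp(4*t)/8: now -5*t**2*exp(4*t)/4 + 5*t*exp(4*t)/8 + ∫(-5*exp(4*t)/8) dt.
Step 3. Evaluate the standard form: now -5*t**2*exp(4*t)/4 + 5*t*exp(4*t)/8 - 5*exp(4*t)/32.
Answer: -5*t**2*exp(4*t)/4 + 5*t*exp(4*t)/8 - 5*exp(4*t)/32.


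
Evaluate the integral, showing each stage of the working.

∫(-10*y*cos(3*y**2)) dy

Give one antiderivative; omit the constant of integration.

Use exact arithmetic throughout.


Step 1. Substitute u = y**2, turning ∫(-10*y*cos(3*y**2)) dy into ∫(-5*cos(3*u)) du: now ∫(-5*cos(3*u)) du.
Step 2. Evaluate the standard form: now -5*sin(3*u)/3.
Step 3. Substitute back u = y**2: now -5*sin(3*y**2)/3.
Answer: -5*sin(3*y**2)/3.


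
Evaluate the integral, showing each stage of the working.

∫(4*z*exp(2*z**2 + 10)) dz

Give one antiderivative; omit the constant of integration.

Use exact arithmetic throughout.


Step 1. Substitute u = z**2 + 5, turning ∫(4*z*exp(2*z**2 + 10)) dz into ∫(2*exp(2*u)) du: now ∫(2*exp(2*u)) du.
Step 2. Evaluate the standard form: now exp(2*u).
Step 3. Substitute back u = z**2 + 5: now exp(2*z**2 + 10).
Answer: exp(2*z**2 + 10).


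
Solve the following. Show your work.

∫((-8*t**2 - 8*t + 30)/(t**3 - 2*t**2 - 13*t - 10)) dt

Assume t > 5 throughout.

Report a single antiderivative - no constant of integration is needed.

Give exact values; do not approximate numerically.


Step 1. Decompose ∫((-8*t**2 - 8*t + 30)/(t**3 - 2*t**2 - 13*t - 10)) dt by partial fractions, (-8*t**2 - 8*t + 30)/(t**3 - 2*t**2 - 13*t - 10) = 2/(t + 2) - 5/(t + 1) - 5/(t - 5): now ∫(-5/(t - 5)) dt + ∫(-5/(t + 1)) dt + ∫(2/(t + 2)) dt.
Step 2. Evaluate the standard form [assuming t > 5]: now -5*log(t - 5) + ∫(-5/(t + 1)) dt + ∫(2/(t + 2)) dt.
Step 3. Evaluate the standard form [assuming t > -2]: now -5*log(t - 5) + 2*log(t + 2) + ∫(-5/(t + 1)) dt.
Step 4. Evaluate the standard form [assuming t > -1]: now -5*log(t - 5) - 5*log(t + 1) + 2*log(t + 2).
Answer: -5*log(t - 5) - 5*log(t + 1) + 2*log(t + 2).


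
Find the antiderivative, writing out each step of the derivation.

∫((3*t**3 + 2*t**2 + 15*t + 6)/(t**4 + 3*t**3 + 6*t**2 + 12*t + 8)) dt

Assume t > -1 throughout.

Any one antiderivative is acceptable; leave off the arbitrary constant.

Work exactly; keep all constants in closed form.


Step 1. Decompose ∫((3*t**3 + 2*t**2 + 15*t + 6)/(t**4 + 3*t**3 + 6*t**2 + 12*t + 8)) dt by partial fractions, (3*t**3 + 2*t**2 + 15*t + 6)/(t**4 + 3*t**3 + 6*t**2 + 12*t + 8) = 1/(t**2 + 4) + 5/(t + 2) - 2/(t + 1): now ∫(-2/(t + 1)) dt + ∫(5/(t + 2)) dt + ∫(1/(t**2 + 4)) dt.
Step 2. Evaluate the standard form [assuming t > -2]: now 5*log(t + 2) + ∫(-2/(t + 1)) dt + ∫(1/(t**2 + 4)) dt.
Step 3. Evaluate the standard form [assuming t > -1]: now -2*log(t + 1) + 5*log(t + 2) + ∫(1/(t**2 + 4)) dt.
Step 4. Evaluate the standard form: now -2*log(t + 1) + 5*log(t + 2) + atan(t/2)/2.
Answer: -2*log(t + 1) + 5*log(t + 2) + atan(t/2)/2.


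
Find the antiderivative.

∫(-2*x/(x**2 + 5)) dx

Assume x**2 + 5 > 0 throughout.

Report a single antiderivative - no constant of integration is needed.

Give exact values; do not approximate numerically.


Answer: -log(x**2 + 5).


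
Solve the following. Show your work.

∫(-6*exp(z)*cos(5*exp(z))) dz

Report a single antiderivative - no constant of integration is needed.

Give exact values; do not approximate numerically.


Step 1. Substitute u = exp(z), turning ∫(-6*exp(z)*cos(5*exp(z))) dz into ∫(-6*cos(5*u)) du: now ∫(-6*cos(5*u)) du.
Step 2. Evaluate the standard form: now -6*sin(5*u)/5.
Step 3. Substitute back u = exp(z): now -6*sin(5*exp(z))/5.
Answer: -6*sin(5*exp(z))/5.


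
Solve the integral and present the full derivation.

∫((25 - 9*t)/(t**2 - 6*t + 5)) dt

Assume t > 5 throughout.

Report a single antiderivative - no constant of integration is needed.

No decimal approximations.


Step 1. Decompose ∫((25 - 9*t)/(t**2 - 6*t + 5)) dt by partial fractions, (25 - 9*t)/(t**2 - 6*t + 5) = -4/(t - 1) - 5/(t - 5): now ∫(-5/(t - 5)) dt + ∫(-4/(t - 1)) dt.
Step 2. Evaluate the standard form [assuming t > 1]: now -4*log(t - 1) + ∫(-5/(t - 5)) dt.
Step 3. Evaluate the standard form [assuming t > 5]: now -5*log(t - 5) - 4*log(t - 1).
Answer: -5*log(t - 5) - 4*log(t - 1).


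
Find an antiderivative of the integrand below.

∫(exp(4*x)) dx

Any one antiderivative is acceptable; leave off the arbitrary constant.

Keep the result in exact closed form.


Answer: exp(4*x)/4.


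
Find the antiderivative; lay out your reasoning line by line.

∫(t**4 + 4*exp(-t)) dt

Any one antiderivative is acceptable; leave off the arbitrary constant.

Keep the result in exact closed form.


Step 1. Rewrite: now ∫(t**4) dt + ∫(4*exp(-t)) dt.
Step 2. Evaluate the standard form: now ∫(t**4) dt - 4*exp(-t).
Step 3. Evaluate the standard form: now t**5/5 - 4*exp(-t).
Answer: t**5/5 - 4*exp(-t).


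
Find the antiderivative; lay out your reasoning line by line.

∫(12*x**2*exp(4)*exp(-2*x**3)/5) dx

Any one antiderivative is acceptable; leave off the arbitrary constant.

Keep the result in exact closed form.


Step 1. Substitute u = x**3 - 2, turning ∫(12*x**2*exp(4)*exp(-2*x**3)/5) dx into ∫(4*exp(-2*u)/5) du: now ∫(4*exp(-2*u)/5) du.
Step 2. Evaluate the standard form: now -2*exp(-2*u)/5.
Step 3. Substitute back u = x**3 - 2: now -2*exp(4 - 2*x**3)/5.
Answer: -2*exp(4 - 2*x**3)/5.


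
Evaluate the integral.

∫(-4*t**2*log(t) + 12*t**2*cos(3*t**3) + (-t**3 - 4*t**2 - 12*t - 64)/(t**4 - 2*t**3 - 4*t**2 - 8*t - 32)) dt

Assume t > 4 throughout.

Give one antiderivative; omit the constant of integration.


Answer: -4*t**3*log(t)/3 + 4*t**3/9 - 2*log(t - 4) + log(t + 2) + 4*sin(3*t**3)/3 + 2*atan(t/2).


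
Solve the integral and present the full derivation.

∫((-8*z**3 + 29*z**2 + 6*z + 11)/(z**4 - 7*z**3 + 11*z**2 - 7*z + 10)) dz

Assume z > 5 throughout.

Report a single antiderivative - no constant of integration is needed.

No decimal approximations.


Step 1. Decompose ∫((-8*z**3 + 29*z**2 + 6*z + 11)/(z**4 - 7*z**3 + 11*z**2 - 7*z + 10)) dz by partial fractions, (-8*z**3 + 29*z**2 + 6*z + 11)/(z**4 - 7*z**3 + 11*z**2 - 7*z + 10) = -2/(z**2 + 1) - 5/(z - 2) - 3/(z - 5): now ∫(-3/(z - 5)) dz + ∫(-5/(z - 2)) dz + ∫(-2/(z**2 + 1)) dz.
Step 2. Evaluate the standard form [assuming z > 2]: now -5*log(z - 2) + ∫(-3/(z - 5)) dz + ∫(-2/(z**2 + 1)) dz.
Step 3. Evaluate the standard form [assuming z > 5]: now -3*log(z - 5) - 5*log(z - 2) + ∫(-2/(z**2 + 1)) dz.
Step 4. Evaluate the standard form: now -3*log(z - 5) - 5*log(z - 2) - 2*atan(z).
Answer: -3*log(z - 5) - 5*log(z - 2) - 2*atan(z).


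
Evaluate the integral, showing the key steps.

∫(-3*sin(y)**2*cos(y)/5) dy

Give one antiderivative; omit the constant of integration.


Step 1. Substitute u = sin(y), turning ∫(-3*sin(y)**2*cos(y)/5) dy into ∫(-3*u**2/5) du: now ∫(-3*u**2/5) du.
Step 2. Evaluate the standard form: now -u**3/5.
Step 3. Substitute back u = sin(y): now -sin(y)**3/5.
Answer: -sin(y)**3/5.


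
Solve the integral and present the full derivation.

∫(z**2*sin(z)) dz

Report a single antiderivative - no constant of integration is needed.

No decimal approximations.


Step 1. Integrate ∫(z**2*sin(z)) dz by parts with u = z**2, dv = (sin(z)) dz, so v = -cos(z): now -z**2*cos(z) + ∫(2*z*cos(z)) dz.
Step 2. Integrate ∫(2*z*cos(z)) dz by parts with u = z, dv = (2*cos(z)) dz, so v = 2*sin(z): now -z**2*cos(z) + 2*z*sin(z) + ∫(-2*sin(z)) dz.
Step 3. Evaluate the standard form: now -z**2*cos(z) + 2*z*sin(z) + 2*cos(z).
Answer: -z**2*cos(z) + 2*z*sin(z) + 2*cos(z).


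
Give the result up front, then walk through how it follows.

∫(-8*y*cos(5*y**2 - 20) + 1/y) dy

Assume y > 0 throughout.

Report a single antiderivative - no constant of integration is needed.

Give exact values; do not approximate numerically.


The answer is log(y) - 4*sin(5*y**2 - 20)/5.
Step 1. Rewrite: now ∫(1/y) dy + ∫(-8*y*cos(5*y**2 - 20)) dy.
Step 2. Evaluate the standard form [assuming y > 0]: now log(y) + ∫(-8*y*cos(5*y**2 - 20)) dy.
Step 3. Substitute u = y**2 - 4, turning ∫(-8*y*cos(5*y**2 - 20)) dy into ∫(-4*cos(5*u)) du: now log(y) + ∫(-4*cos(5*u)) du.
Step 4. Evaluate the standard form: now log(y) - 4*sin(5*u)/5.
Step 5. Substitute back u = y**2 - 4: now log(y) - 4*sin(5*y**2 - 20)/5.
Answer: log(y) - 4*sin(5*y**2 - 20)/5.


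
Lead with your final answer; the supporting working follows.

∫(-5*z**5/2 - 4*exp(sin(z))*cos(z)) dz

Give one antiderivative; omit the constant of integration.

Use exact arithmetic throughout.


The answer is -5*z**6/12 - 4*exp(sin(z)).
Step 1. Rewrite: now ∫(-5*z**5/2) dz + ∫(-4*exp(sin(z))*cos(z)) dz.
Step 2. Substitute u = sin(z), turning ∫(-4*exp(sin(z))*cos(z)) dz into ∫(-4*exp(u)) du: now ∫(-5*z**5/2) dz + ∫(-4*exp(u)) du.
Step 3. Evaluate the standard form: now -4*exp(u) + ∫(-5*z**5/2) dz.
Step 4. Substitute back u = sin(z): now -4*exp(sin(z)) + ∫(-5*z**5/2) dz.
Step 5. Evaluate the standard form: now -5*z**6/12 - 4*exp(sin(z)).
Answer: -5*z**6/12 - 4*exp(sin(z)).


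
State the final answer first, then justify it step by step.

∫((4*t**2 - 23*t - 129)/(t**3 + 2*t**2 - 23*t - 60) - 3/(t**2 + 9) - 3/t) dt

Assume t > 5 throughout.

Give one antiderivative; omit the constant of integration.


The answer is -3*log(t) - 2*log(t - 5) + 3*log(t + 3) + 3*log(t + 4) - atan(t/3).
Step 1. Rewrite: now ∫(-3/t) dt + ∫((4*t**2 - 23*t - 129)/(t**3 + 2*t**2 - 23*t - 60)) dt + ∫(-3/(t**2 + 9)) dt.
Step 2. Evaluate the standard form: now -atan(t/3) + ∫(-3/t) dt + ∫((4*t**2 - 23*t - 129)/(t**3 + 2*t**2 - 23*t - 60)) dt.
Step 3. Decompose ∫((4*t**2 - 23*t - 129)/(t**3 + 2*t**2 - 23*t - 60)) dt by partial fractions, (4*t**2 - 23*t - 129)/(t**3 + 2*t**2 - 23*t - 60) = 3/(t + 4) + 3/(t + 3) - 2/(t - 5): now -atan(t/3) + ∫(-3/t) dt + ∫(-2/(t - 5)) dt + ∫(3/(t + 3)) dt + ∫(3/(t + 4)) dt.
Step 4. Evaluate the standard form [assuming t > -3]: now 3*log(t + 3) - atan(t/3) + ∫(-3/t) dt + ∫(-2/(t - 5)) dt + ∫(3/(t + 4)) dt.
Step 5. Evaluate the standard form [assuming t > -4]: now 3*log(t + 3) + 3*log(t + 4) - atan(t/3) + ∫(-3/t) dt + ∫(-2/(t - 5)) dt.
Step 6. Evaluate the standard form [assuming t > 5]: now -2*log(t - 5) + 3*log(t + 3) + 3*log(t + 4) - atan(t/3) + ∫(-3/t) dt.
Step 7. Evaluate the standard form [assuming t > 0]: now -3*log(t) - 2*log(t - 5) + 3*log(t + 3) + 3*log(t + 4) - atan(t/3).
Answer: -3*log(t) - 2*log(t - 5) + 3*log(t + 3) + 3*log(t + 4) - atan(t/3).


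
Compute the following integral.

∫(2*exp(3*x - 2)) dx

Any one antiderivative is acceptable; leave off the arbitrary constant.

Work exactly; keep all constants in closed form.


Answer: 2*exp(3*x - 2)/3.


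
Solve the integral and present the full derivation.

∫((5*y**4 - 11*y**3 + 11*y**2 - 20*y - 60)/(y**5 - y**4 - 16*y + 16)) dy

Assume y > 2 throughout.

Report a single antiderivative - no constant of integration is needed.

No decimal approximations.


Step 1. Decompose ∫((5*y**4 - 11*y**3 + 11*y**2 - 20*y - 60)/(y**5 - y**4 - 16*y + 16)) dy by partial fractions, (5*y**4 - 11*y**3 + 11*y**2 - 20*y - 60)/(y**5 - y**4 - 16*y + 16) = -3/(y**2 + 4) + 2/(y + 2) + 5/(y - 1) - 2/(y - 2): now ∫(-2/(y - 2)) dy + ∫(5/(y - 1)) dy + ∫(2/(y + 2)) dy + ∫(-3/(y**2 + 4)) dy.
Step 2. Evaluate the standard form [assuming y > -2]: now 2*log(y + 2) + ∫(-2/(y - 2)) dy + ∫(5/(y - 1)) dy + ∫(-3/(y**2 + 4)) dy.
Step 3. Evaluate the standard form [assuming y > 2]: now -2*log(y - 2) + 2*log(y + 2) + ∫(5/(y - 1)) dy + ∫(-3/(y**2 + 4)) dy.
Step 4. Evaluate the standard form [assuming y > 1]: now -2*log(y - 2) + 5*log(y - 1) + 2*log(y + 2) + ∫(-3/(y**2 + 4)) dy.
Step 5. Evaluate the standard form: now -2*log(y - 2) + 5*log(y - 1) + 2*log(y + 2) - 3*atan(y/2)/2.
Answer: -2*log(y - 2) + 5*log(y - 1) + 2*log(y + 2) - 3*atan(y/2)/2.


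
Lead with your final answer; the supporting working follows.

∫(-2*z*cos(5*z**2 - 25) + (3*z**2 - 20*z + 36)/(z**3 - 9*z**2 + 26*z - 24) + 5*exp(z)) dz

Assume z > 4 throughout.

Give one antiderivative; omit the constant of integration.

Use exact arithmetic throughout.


The answer is 5*exp(z) + 2*log(z - 4) - 3*log(z - 3) + 4*log(z - 2) - sin(5*z**2 - 25)/5.
Step 1. Rewrite: now ∫(-2*z*cos(5*z**2 - 25)) dz + ∫((3*z**2 - 20*z + 36)/(z**3 - 9*z**2 + 26*z - 24)) dz + ∫(5*exp(z)) dz.
Step 2. Evaluate the standard form: now 5*exp(z) + ∫(-2*z*cos(5*z**2 - 25)) dz + ∫((3*z**2 - 20*z + 36)/(z**3 - 9*z**2 + 26*z - 24)) dz.
Step 3. Decompose ∫((3*z**2 - 20*z + 36)/(z**3 - 9*z**2 + 26*z - 24)) dz by partial fractions, (3*z**2 - 20*z + 36)/(z**3 - 9*z**2 + 26*z - 24) = 4/(z - 2) - 3/(z - 3) + 2/(z - 4): now 5*exp(z) + ∫(-2*z*cos(5*z**2 - 25)) dz + ∫(2/(z - 4)) dz + ∫(-3/(z - 3)) dz + ∫(4/(z - 2)) dz.
Step 4. Evaluate the standard form [assuming z > 2]: now 5*exp(z) + 4*log(z - 2) + ∫(-2*z*cos(5*z**2 - 25)) dz + ∫(2/(z - 4)) dz + ∫(-3/(z - 3)) dz.
Step 5. Evaluate the standard form [assuming z > 4]: now 5*exp(z) + 2*log(z - 4) + 4*log(z - 2) + ∫(-2*z*cos(5*z**2 - 25)) dz + ∫(-3/(z - 3)) dz.
Step 6. Evaluate the standard form [assuming z > 3]: now 5*exp(z) + 2*log(z - 4) - 3*log(z - 3) + 4*log(z - 2) + ∫(-2*z*cos(5*z**2 - 25)) dz.
Step 7. Substitute u = z**2 - 5, turning ∫(-2*z*cos(5*z**2 - 25)) dz into ∫(-cos(5*u)) du: now 5*exp(z) + 2*log(z - 4) - 3*log(z - 3) + 4*log(z - 2) + ∫(-cos(5*u)) du.
Step 8. Evaluate the standard form: now 5*exp(z) + 2*log(z - 4) - 3*log(z - 3) + 4*log(z - 2) - sin(5*u)/5.
Step 9. Substitute back u = z**2 - 5: now 5*exp(z) + 2*log(z - 4) - 3*log(z - 3) + 4*log(z - 2) - sin(5*z**2 - 25)/5.
Answer: 5*exp(z) + 2*log(z - 4) - 3*log(z - 3) + 4*log(z - 2) - sin(5*z**2 - 25)/5.


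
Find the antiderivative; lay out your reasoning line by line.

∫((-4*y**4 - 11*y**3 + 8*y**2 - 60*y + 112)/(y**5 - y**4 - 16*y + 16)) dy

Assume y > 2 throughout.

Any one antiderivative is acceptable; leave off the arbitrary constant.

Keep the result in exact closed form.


Step 1. Decompose ∫((-4*y**4 - 11*y**3 + 8*y**2 - 60*y + 112)/(y**5 - y**4 - 16*y + 16)) dy by partial fractions, (-4*y**4 - 11*y**3 + 8*y**2 - 60*y + 112)/(y**5 - y**4 - 16*y + 16) = 2/(y**2 + 4) + 3/(y + 2) - 3/(y - 1) - 4/(y - 2): now ∫(-4/(y - 2)) dy + ∫(-3/(y - 1)) dy + ∫(3/(y + 2)) dy + ∫(2/(y**2 + 4)) dy.
Step 2. Evaluate the standard form [assuming y > 1]: now -3*log(y - 1) + ∫(-4/(y - 2)) dy + ∫(3/(y + 2)) dy + ∫(2/(y**2 + 4)) dy.
Step 3. Evaluate the standard form [assuming y > -2]: now -3*log(y - 1) + 3*log(y + 2) + ∫(-4/(y - 2)) dy + ∫(2/(y**2 + 4)) dy.
Step 4. Evaluate the standard form [assuming y > 2]: now -4*log(y - 2) - 3*log(y - 1) + 3*log(y + 2) + ∫(2/(y**2 + 4)) dy.
Step 5. Evaluate the standard form: now -4*log(y - 2) - 3*log(y - 1) + 3*log(y + 2) + atan(y/2).
Answer: -4*log(y - 2) - 3*log(y - 1) + 3*log(y + 2) + atan(y/2).


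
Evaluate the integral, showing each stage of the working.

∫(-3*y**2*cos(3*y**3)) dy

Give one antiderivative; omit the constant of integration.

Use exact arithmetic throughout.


Step 1. Substitute u = y**3, turning ∫(-3*y**2*cos(3*y**3)) dy into ∫(-cos(3*u)) du: now ∫(-cos(3*u)) du.
Step 2. Evaluate the standard form: now -sin(3*u)/3.
Step 3. Substitute back u = y**3: now -sin(3*y**3)/3.
Answer: -sin(3*y**3)/3.


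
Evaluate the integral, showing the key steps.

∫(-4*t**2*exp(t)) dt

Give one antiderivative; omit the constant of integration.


Step 1. Integrate ∫(-4*t**2*exp(t)) dt by parts with u = t**2, dv = (-4*exp(t)) dt, so v = -4*exp(t): now -4*t**2*exp(t) + ∫(8*t*exp(t)) dt.
Step 2. Integrate ∫(8*t*exp(t)) dt by parts with u = t, dv = (8*exp(t)) dt, so v = 8*exp(t): now -4*t**2*exp(t) + 8*t*exp(t) + ∫(-8*exp(t)) dt.
Step 3. Evaluate the standard form: now -4*t**2*exp(t) + 8*t*exp(t) - 8*exp(t).
Answer: -4*t**2*exp(t) + 8*t*exp(t) - 8*exp(t).


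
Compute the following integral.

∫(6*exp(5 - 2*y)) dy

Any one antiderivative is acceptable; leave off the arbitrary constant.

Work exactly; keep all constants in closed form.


Answer: -3*exp(5 - 2*y).


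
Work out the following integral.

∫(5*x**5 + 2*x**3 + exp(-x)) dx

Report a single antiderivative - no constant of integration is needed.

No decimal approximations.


Answer: 5*x**6/6 + x**4/2 - exp(-x).


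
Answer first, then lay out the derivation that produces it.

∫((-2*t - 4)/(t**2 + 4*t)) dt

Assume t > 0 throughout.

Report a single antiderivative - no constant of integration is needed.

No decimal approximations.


The answer is -log(t) - log(t + 4).
Step 1. Decompose ∫((-2*t - 4)/(t**2 + 4*t)) dt by partial fractions, (-2*t - 4)/(t**2 + 4*t) = -1/(t + 4) - 1/t: now ∫(-1/t) dt + ∫(-1/(t + 4)) dt.
Step 2. Evaluate the standard form [assuming t > -4]: now -log(t + 4) + ∫(-1/t) dt.
Step 3. Evaluate the standard form [assuming t > 0]: now -log(t) - log(t + 4).
Answer: -log(t) - log(t + 4).
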